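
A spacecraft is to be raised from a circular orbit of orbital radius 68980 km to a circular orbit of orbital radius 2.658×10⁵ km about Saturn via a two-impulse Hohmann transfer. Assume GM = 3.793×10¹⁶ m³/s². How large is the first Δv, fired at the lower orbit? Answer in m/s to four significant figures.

Δv ≈ 6100 m/s

r₁ = 68980 km = 6.898×10⁷ m.
r₂ = 2.658×10⁵ km = 2.658×10⁸ m.
Transfer ellipse a_t = (r₁ + r₂)/2 = 1.674×10⁸ m.
At r₁: circular v_c1 = √(μ/r₁) = 23450 m/s; transfer-perikrone v_p = √[μ(2/r₁ − 1/a_t)] = 29550 m/s.
Δv₁ = v_p − v_c1 = 6100 m/s.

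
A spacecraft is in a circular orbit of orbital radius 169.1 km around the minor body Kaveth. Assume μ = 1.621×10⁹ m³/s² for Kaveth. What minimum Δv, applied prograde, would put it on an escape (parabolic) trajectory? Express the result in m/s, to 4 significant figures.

Δv ≈ 40.55 m/s

r = 169.1 km = 1.691×10⁵ m.
Circular speed v_c = √(μ/r) = 97.91 m/s.
Escape speed v_esc = √(2μ/r) = √2 × v_c = 138.5 m/s.
Δv = v_esc − v_c = 40.55 m/s.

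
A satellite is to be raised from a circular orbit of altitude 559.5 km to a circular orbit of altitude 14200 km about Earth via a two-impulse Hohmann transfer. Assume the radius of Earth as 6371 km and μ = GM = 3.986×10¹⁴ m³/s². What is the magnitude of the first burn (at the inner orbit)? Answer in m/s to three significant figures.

Δv ≈ 1690 m/s

r₁ = 6371 + 559.5 = 6930.5 km = 6.9305×10⁶ m.
r₂ = 6371 + 14200 = 20571 km = 2.0571×10⁷ m.
Transfer ellipse a_t = (r₁ + r₂)/2 = 1.375×10⁷ m.
At r₁: circular v_c1 = √(μ/r₁) = 7584 m/s; transfer-perigee v_p = √[μ(2/r₁ − 1/a_t)] = 9276 m/s.
Δv₁ = v_p − v_c1 = 1692 m/s.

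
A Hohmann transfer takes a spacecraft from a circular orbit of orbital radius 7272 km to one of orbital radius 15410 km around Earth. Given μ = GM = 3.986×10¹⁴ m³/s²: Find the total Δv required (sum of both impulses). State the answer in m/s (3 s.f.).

r₁ = 7272 km = 7.272×10⁶ m.
r₂ = 15410 km = 1.541×10⁷ m.
Transfer ellipse a_t = (r₁ + r₂)/2 = 1.134×10⁷ m.
At r₁: circular v_c1 = √(μ/r₁) = 7404 m/s; transfer-perigee v_p = √[μ(2/r₁ − 1/a_t)] = 8630 m/s.
Δv₁ = v_p − v_c1 = 1227 m/s.
At r₂: circular v_c2 = √(μ/r₂) = 5086 m/s; transfer-apogee v_a = √[μ(2/r₂ − 1/a_t)] = 4073 m/s.
Δv₂ = v_c2 − v_a = 1013 m/s.
Total Δv = Δv₁ + Δv₂ = 2240 m/s.

Δv_total ≈ 2240 m/s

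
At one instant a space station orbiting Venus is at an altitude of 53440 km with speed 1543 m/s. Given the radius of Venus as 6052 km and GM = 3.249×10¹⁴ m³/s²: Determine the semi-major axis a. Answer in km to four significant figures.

a ≈ 38040 km

r = 6052 + 53440 = 59492 km = 5.949×10⁷ m.
Specific orbital energy ε = v²/2 − μ/r = (1543)²/2 − 3.249×10¹⁴/5.949×10⁷ = -4.271×10⁶ J/kg.
Since ε = −μ/(2a), a = −μ/(2ε) = 3.804×10⁷ m = 38037 km.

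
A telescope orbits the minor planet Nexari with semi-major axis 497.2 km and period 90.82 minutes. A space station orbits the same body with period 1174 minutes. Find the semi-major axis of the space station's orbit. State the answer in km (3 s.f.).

Kepler's third law: a³ ∝ T², so a₂ = a₁ (T₂/T₁)^(2/3).
T₂/T₁ = 12.93, (T₂/T₁)^(2/3) = 5.508.
a₂ = 497.2 × 5.508 = 2739 km.

a₂ ≈ 2740 km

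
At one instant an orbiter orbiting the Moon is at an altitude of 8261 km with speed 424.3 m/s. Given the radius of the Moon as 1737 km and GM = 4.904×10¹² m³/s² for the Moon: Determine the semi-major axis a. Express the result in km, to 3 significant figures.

r = 1737 + 8261 = 9998.0 km = 9.998×10⁶ m.
Specific orbital energy ε = v²/2 − μ/r = (424.3)²/2 − 4.904×10¹²/9.998×10⁶ = -4.005×10⁵ J/kg.
Since ε = −μ/(2a), a = −μ/(2ε) = 6.123×10⁶ m = 6122.6 km.

a ≈ 6120 km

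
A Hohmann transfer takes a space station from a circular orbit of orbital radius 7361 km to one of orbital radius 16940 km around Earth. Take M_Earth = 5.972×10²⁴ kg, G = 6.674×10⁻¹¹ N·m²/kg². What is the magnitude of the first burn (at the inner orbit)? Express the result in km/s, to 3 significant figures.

μ = GM = 6.674×10⁻¹¹ × 5.972×10²⁴ = 3.986×10¹⁴ m³/s².
r₁ = 7361 km = 7.361×10⁶ m.
r₂ = 16940 km = 1.694×10⁷ m.
Transfer ellipse a_t = (r₁ + r₂)/2 = 1.215×10⁷ m.
At r₁: circular v_c1 = √(μ/r₁) = 7358 m/s; transfer-perigee v_p = √[μ(2/r₁ − 1/a_t)] = 8688 m/s.
Δv₁ = v_p − v_c1 = 1330 m/s.
= 1.330 km/s.

Δv ≈ 1.33 km/s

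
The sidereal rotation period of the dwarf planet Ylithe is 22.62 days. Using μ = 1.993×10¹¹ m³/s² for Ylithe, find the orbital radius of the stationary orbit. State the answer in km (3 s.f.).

T = 22.62 days = 1.954×10⁶ s.
A synchronous orbit has period T, so by Kepler's third law a = (μT²/4π²)^(1/3).
μT²/4π² = 1.993×10¹¹ × (1.954×10⁶)² / 39.48 = 1.928×10²² m³.
a = 2.682×10⁷ m = 26816 km.

r_sync ≈ 26800 km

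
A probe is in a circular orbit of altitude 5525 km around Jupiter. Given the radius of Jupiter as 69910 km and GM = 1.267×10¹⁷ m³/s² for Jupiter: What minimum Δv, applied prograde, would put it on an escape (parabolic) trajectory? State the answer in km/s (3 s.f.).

Δv ≈ 17.0 km/s

r = 69910 + 5525 = 75435 km = 7.5435×10⁷ m.
Circular speed v_c = √(μ/r) = 40980 m/s.
Escape speed v_esc = √(2μ/r) = √2 × v_c = 57960 m/s.
Δv = v_esc − v_c = 16980 m/s = 16.98 km/s.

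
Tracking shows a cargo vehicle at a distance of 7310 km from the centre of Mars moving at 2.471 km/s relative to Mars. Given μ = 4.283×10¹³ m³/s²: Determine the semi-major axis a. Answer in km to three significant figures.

r = 7.310×10⁶ m.
Vis-viva rearranged: 1/a = 2/r − v²/μ = 2.736×10⁻⁷ − 1.426×10⁻⁷ = 1.310×10⁻⁷ m⁻¹.
a = 7.631×10⁶ m = 7631.4 km.

a ≈ 7630 km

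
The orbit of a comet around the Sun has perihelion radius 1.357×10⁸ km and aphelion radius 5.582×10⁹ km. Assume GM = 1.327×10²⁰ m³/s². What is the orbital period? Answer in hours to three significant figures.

Semi-major axis a = (r_p + r_a)/2 = (1.3570×10⁸ + 5.5820×10⁹)/2 = 2.8588×10⁹ km = 2.859×10¹² m.
By Kepler's third law T = 2π√(a³/μ) = 2π × 4.196×10⁸ = 2.637×10⁹ s.
= 7.324×10⁵ hours.

T ≈ 732000 hours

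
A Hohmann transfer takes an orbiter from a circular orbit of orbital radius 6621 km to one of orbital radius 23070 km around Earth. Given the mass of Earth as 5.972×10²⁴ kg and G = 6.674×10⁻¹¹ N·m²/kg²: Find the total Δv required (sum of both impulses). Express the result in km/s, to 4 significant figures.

μ = GM = 6.674×10⁻¹¹ × 5.972×10²⁴ = 3.986×10¹⁴ m³/s².
r₁ = 6621 km = 6.621×10⁶ m.
r₂ = 23070 km = 2.307×10⁷ m.
Transfer ellipse a_t = (r₁ + r₂)/2 = 1.485×10⁷ m.
At r₁: circular v_c1 = √(μ/r₁) = 7759 m/s; transfer-perigee v_p = √[μ(2/r₁ − 1/a_t)] = 9672 m/s.
Δv₁ = v_p − v_c1 = 1913 m/s.
At r₂: circular v_c2 = √(μ/r₂) = 4157 m/s; transfer-apogee v_a = √[μ(2/r₂ − 1/a_t)] = 2776 m/s.
Δv₂ = v_c2 − v_a = 1381 m/s.
Total Δv = Δv₁ + Δv₂ = 3294 m/s = 3.294 km/s.

Δv_total ≈ 3.294 km/s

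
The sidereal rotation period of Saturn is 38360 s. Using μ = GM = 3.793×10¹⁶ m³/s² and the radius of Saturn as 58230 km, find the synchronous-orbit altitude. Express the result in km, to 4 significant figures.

h_sync ≈ 54000 km

A synchronous orbit has period T, so by Kepler's third law a = (μT²/4π²)^(1/3).
μT²/4π² = 3.793×10¹⁶ × (3.836×10⁴)² / 39.48 = 1.414×10²⁴ m³.
a = 1.122×10⁸ m = 1.1223×10⁵ km.
Altitude h = a − R = 1.1223×10⁵ − 58230 = 54005 km.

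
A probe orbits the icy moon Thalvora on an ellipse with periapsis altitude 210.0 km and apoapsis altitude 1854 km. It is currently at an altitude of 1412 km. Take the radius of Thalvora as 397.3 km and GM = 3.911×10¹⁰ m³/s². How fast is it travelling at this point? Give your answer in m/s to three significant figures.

v ≈ 126 m/s

r_p = 397.3 + 210.0 = 607.30 km = 6.0730×10⁵ m.
r_a = 397.3 + 1854 = 2251.3 km = 2.2513×10⁶ m.
r = 397.3 + 1412 = 1809.3 km = 1.809×10⁶ m.
Semi-major axis a = (r_p + r_a)/2 = 1429.3 km = 1.429×10⁶ m.
Vis-viva: v² = μ(2/r − 1/a) = 3.911×10¹⁰ × (1.105×10⁻⁶ − 6.996×10⁻⁷) = 1.587×10⁴ m²/s².
v = 126.0 m/s.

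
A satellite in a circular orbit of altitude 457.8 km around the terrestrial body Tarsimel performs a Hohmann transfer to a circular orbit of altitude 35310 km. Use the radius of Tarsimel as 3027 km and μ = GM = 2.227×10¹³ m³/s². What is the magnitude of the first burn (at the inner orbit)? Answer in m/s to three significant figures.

r₁ = 3027 + 457.8 = 3484.8 km = 3.4848×10⁶ m.
r₂ = 3027 + 35310 = 38337 km = 3.8337×10⁷ m.
Transfer ellipse a_t = (r₁ + r₂)/2 = 2.091×10⁷ m.
At r₁: circular v_c1 = √(μ/r₁) = 2528 m/s; transfer-periapsis v_p = √[μ(2/r₁ − 1/a_t)] = 3423 m/s.
Δv₁ = v_p − v_c1 = 894.9 m/s.

Δv ≈ 895 m/s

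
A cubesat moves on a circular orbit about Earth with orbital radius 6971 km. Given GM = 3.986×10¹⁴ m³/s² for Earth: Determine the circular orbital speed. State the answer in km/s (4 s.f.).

v ≈ 7.562 km/s

r = 6971 km = 6.971×10⁶ m.
For a circular orbit v = √(μ/r) = √(3.986×10¹⁴ / 6.971×10⁶) = √(5.718×10⁷) = 7562 m/s.
That is 7.562 km/s.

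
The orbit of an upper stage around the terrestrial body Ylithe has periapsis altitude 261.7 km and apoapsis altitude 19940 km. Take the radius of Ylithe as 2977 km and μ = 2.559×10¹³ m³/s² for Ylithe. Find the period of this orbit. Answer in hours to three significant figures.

r_p = 2977 + 261.7 = 3238.7 km = 3.2387×10⁶ m.
r_a = 2977 + 19940 = 22917 km = 2.2917×10⁷ m.
Semi-major axis a = (r_p + r_a)/2 = (3238.7 + 22917)/2 = 13078 km = 1.308×10⁷ m.
By Kepler's third law T = 2π√(a³/μ) = 2π × 9.349×10³ = 5.874×10⁴ s.
= 16.32 hours.

T ≈ 16.3 hours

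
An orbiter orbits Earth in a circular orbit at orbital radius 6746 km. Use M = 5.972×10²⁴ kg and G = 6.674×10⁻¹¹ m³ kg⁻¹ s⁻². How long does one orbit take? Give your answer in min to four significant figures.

T ≈ 91.91 min

μ = GM = 6.674×10⁻¹¹ × 5.972×10²⁴ = 3.986×10¹⁴ m³/s².
r = 6746 km = 6.746×10⁶ m.
Kepler's third law: T = 2π√(r³/μ) = 2π√((6.746×10⁶)³ / 3.986×10¹⁴).
r³/μ = 7.703×10⁵ s², so T = 2π × 8.776×10² = 5.514×10³ s.
Converting: 5.514×10³ s ÷ 60.00 = 91.91 min.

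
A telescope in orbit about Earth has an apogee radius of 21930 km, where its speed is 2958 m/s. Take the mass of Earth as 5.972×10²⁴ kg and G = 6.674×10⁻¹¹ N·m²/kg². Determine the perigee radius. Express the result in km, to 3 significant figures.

perigee radius ≈ 6950 km

μ = GM = 6.674×10⁻¹¹ × 5.972×10²⁴ = 3.986×10¹⁴ m³/s².
r_a = 2.193×10⁷ m.
Specific energy ε = v²/2 − μ/r = -1.380×10⁷ J/kg, so a = −μ/(2ε) = 1.444×10⁷ m.
The apsides satisfy r_p + r_a = 2a, so the perigee radius is 2a − r_a = 6.952×10⁶ m = 6952.3 km.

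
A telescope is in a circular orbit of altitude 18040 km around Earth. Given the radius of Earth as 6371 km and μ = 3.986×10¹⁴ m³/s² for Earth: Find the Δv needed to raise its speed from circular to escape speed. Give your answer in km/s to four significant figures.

Δv ≈ 1.674 km/s

r = 6371 + 18040 = 24411 km = 2.4411×10⁷ m.
Circular speed v_c = √(μ/r) = 4041 m/s.
Escape speed v_esc = √(2μ/r) = √2 × v_c = 5715 m/s.
Δv = v_esc − v_c = 1674 m/s = 1.674 km/s.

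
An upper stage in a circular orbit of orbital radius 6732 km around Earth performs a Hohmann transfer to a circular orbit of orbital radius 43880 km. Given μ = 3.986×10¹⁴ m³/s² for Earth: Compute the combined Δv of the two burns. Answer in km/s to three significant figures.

Δv_total ≈ 3.90 km/s

r₁ = 6732 km = 6.732×10⁶ m.
r₂ = 43880 km = 4.388×10⁷ m.
Transfer ellipse a_t = (r₁ + r₂)/2 = 2.531×10⁷ m.
At r₁: circular v_c1 = √(μ/r₁) = 7695 m/s; transfer-perigee v_p = √[μ(2/r₁ − 1/a_t)] = 10130 m/s.
Δv₁ = v_p − v_c1 = 2438 m/s.
At r₂: circular v_c2 = √(μ/r₂) = 3014 m/s; transfer-apogee v_a = √[μ(2/r₂ − 1/a_t)] = 1555 m/s.
Δv₂ = v_c2 − v_a = 1459 m/s.
Total Δv = Δv₁ + Δv₂ = 3897 m/s = 3.897 km/s.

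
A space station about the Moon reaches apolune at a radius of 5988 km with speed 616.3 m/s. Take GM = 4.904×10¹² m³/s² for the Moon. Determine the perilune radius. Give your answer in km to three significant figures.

perilune radius ≈ 1810 km

r_a = 5.988×10⁶ m.
Specific energy ε = v²/2 − μ/r = -6.291×10⁵ J/kg, so a = −μ/(2ε) = 3.898×10⁶ m.
The apsides satisfy r_p + r_a = 2a, so the perilune radius is 2a − r_a = 1.808×10⁶ m = 1807.8 km.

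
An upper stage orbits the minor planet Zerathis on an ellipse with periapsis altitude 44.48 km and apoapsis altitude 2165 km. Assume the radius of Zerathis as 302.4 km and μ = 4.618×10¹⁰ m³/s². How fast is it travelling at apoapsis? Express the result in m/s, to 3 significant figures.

r_p = 302.4 + 44.48 = 346.88 km = 3.4688×10⁵ m.
r_a = 302.4 + 2165 = 2467.4 km = 2.4674×10⁶ m.
Semi-major axis a = (r_p + r_a)/2 = 1407.1 km = 1.407×10⁶ m.
Vis-viva: v² = μ(2/r − 1/a) = 4.618×10¹⁰ × (8.106×10⁻⁷ − 7.107×10⁻⁷) = 4.614×10³ m²/s².
v = 67.92 m/s.

v ≈ 67.9 m/s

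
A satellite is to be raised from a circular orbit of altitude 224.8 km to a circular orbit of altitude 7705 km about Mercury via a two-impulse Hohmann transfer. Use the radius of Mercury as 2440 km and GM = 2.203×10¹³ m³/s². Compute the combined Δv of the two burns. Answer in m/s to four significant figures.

r₁ = 2440 + 224.8 = 2664.8 km = 2.6648×10⁶ m.
r₂ = 2440 + 7705 = 10145 km = 1.0145×10⁷ m.
Transfer ellipse a_t = (r₁ + r₂)/2 = 6.405×10⁶ m.
At r₁: circular v_c1 = √(μ/r₁) = 2875 m/s; transfer-periherm v_p = √[μ(2/r₁ − 1/a_t)] = 3619 m/s.
Δv₁ = v_p − v_c1 = 743.4 m/s.
At r₂: circular v_c2 = √(μ/r₂) = 1474 m/s; transfer-apoherm v_a = √[μ(2/r₂ − 1/a_t)] = 950.5 m/s.
Δv₂ = v_c2 − v_a = 523.1 m/s.
Total Δv = Δv₁ + Δv₂ = 1266 m/s.

Δv_total ≈ 1266 m/s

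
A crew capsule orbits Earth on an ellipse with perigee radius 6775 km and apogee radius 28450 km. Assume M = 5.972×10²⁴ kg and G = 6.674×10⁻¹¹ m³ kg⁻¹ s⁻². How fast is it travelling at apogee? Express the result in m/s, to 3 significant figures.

v ≈ 2320 m/s

μ = GM = 6.674×10⁻¹¹ × 5.972×10²⁴ = 3.986×10¹⁴ m³/s².
Semi-major axis a = (r_p + r_a)/2 = 17612 km = 1.761×10⁷ m.
Vis-viva: v² = μ(2/r − 1/a) = 3.986×10¹⁴ × (7.030×10⁻⁸ − 5.678×10⁻⁸) = 5.389×10⁶ m²/s².
v = 2321 m/s.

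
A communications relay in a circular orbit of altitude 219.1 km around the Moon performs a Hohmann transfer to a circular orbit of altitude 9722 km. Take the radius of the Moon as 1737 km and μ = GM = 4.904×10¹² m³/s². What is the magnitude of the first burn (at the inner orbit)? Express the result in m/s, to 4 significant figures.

Δv ≈ 486.2 m/s

r₁ = 1737 + 219.1 = 1956.1 km = 1.9561×10⁶ m.
r₂ = 1737 + 9722 = 11459 km = 1.1459×10⁷ m.
Transfer ellipse a_t = (r₁ + r₂)/2 = 6.708×10⁶ m.
At r₁: circular v_c1 = √(μ/r₁) = 1583 m/s; transfer-perilune v_p = √[μ(2/r₁ − 1/a_t)] = 2070 m/s.
Δv₁ = v_p − v_c1 = 486.2 m/s.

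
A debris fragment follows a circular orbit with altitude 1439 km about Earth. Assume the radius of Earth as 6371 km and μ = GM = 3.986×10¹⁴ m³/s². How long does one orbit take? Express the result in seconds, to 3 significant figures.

r = 6371 + 1439 = 7810.0 km = 7.8100×10⁶ m.
Kepler's third law: T = 2π√(r³/μ) = 2π√((7.810×10⁶)³ / 3.986×10¹⁴).
r³/μ = 1.195×10⁶ s², so T = 2π × 1.093×10³ = 6.869×10³ s.

T ≈ 6870 seconds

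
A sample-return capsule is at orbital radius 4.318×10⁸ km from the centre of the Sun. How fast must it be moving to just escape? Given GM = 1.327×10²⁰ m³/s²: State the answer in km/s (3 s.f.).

r = 4.318×10⁸ km = 4.318×10¹¹ m.
Escape speed v_esc = √(2μ/r) = √(2 × 1.327×10²⁰ / 4.318×10¹¹) = √(6.146×10⁸) = 24790 m/s.
= 24.79 km/s.

v_esc ≈ 24.8 km/s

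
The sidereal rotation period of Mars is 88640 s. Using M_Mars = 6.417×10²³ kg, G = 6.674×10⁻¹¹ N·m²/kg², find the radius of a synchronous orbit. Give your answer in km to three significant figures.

μ = GM = 6.674×10⁻¹¹ × 6.417×10²³ = 4.283×10¹³ m³/s².
A synchronous orbit has period T, so by Kepler's third law a = (μT²/4π²)^(1/3).
μT²/4π² = 4.283×10¹³ × (8.864×10⁴)² / 39.48 = 8.524×10²¹ m³.
a = 2.043×10⁷ m = 20427 km.

r_sync ≈ 20400 km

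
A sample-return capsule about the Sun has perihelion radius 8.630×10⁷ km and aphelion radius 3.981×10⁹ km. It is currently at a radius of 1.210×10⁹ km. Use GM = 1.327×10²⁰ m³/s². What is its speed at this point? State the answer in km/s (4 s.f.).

Semi-major axis a = (r_p + r_a)/2 = 2.0336×10⁹ km = 2.034×10¹² m.
Vis-viva: v² = μ(2/r − 1/a) = 1.327×10²⁰ × (1.653×10⁻¹² − 4.917×10⁻¹³) = 1.541×10⁸ m²/s².
v = 12410 m/s = 12.41 km/s.

v ≈ 12.41 km/s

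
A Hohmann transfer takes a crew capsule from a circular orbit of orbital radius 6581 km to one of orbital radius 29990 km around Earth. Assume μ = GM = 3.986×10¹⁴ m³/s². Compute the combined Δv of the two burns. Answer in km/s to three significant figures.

Δv_total ≈ 3.64 km/s

r₁ = 6581 km = 6.581×10⁶ m.
r₂ = 29990 km = 2.999×10⁷ m.
Transfer ellipse a_t = (r₁ + r₂)/2 = 1.829×10⁷ m.
At r₁: circular v_c1 = √(μ/r₁) = 7783 m/s; transfer-perigee v_p = √[μ(2/r₁ − 1/a_t)] = 9967 m/s.
Δv₁ = v_p − v_c1 = 2184 m/s.
At r₂: circular v_c2 = √(μ/r₂) = 3646 m/s; transfer-apogee v_a = √[μ(2/r₂ − 1/a_t)] = 2187 m/s.
Δv₂ = v_c2 − v_a = 1459 m/s.
Total Δv = Δv₁ + Δv₂ = 3643 m/s = 3.643 km/s.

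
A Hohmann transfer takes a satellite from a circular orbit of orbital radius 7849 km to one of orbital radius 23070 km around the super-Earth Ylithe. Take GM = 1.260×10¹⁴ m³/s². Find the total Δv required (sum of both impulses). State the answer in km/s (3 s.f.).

r₁ = 7849 km = 7.849×10⁶ m.
r₂ = 23070 km = 2.307×10⁷ m.
Transfer ellipse a_t = (r₁ + r₂)/2 = 1.546×10⁷ m.
At r₁: circular v_c1 = √(μ/r₁) = 4007 m/s; transfer-periapsis v_p = √[μ(2/r₁ − 1/a_t)] = 4894 m/s.
Δv₁ = v_p − v_c1 = 887.8 m/s.
At r₂: circular v_c2 = √(μ/r₂) = 2337 m/s; transfer-apoapsis v_a = √[μ(2/r₂ − 1/a_t)] = 1665 m/s.
Δv₂ = v_c2 − v_a = 671.8 m/s.
Total Δv = Δv₁ + Δv₂ = 1560 m/s = 1.560 km/s.

Δv_total ≈ 1.56 km/s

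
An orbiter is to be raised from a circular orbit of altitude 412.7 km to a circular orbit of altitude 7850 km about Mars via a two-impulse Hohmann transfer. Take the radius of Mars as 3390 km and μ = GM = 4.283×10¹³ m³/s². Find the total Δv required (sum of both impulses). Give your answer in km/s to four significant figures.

Δv_total ≈ 1.311 km/s

r₁ = 3390 + 412.7 = 3802.7 km = 3.8027×10⁶ m.
r₂ = 3390 + 7850 = 11240 km = 1.1240×10⁷ m.
Transfer ellipse a_t = (r₁ + r₂)/2 = 7.521×10⁶ m.
At r₁: circular v_c1 = √(μ/r₁) = 3356 m/s; transfer-periapsis v_p = √[μ(2/r₁ − 1/a_t)] = 4103 m/s.
Δv₁ = v_p − v_c1 = 746.6 m/s.
At r₂: circular v_c2 = √(μ/r₂) = 1952 m/s; transfer-apoapsis v_a = √[μ(2/r₂ − 1/a_t)] = 1388 m/s.
Δv₂ = v_c2 − v_a = 564.1 m/s.
Total Δv = Δv₁ + Δv₂ = 1311 m/s = 1.311 km/s.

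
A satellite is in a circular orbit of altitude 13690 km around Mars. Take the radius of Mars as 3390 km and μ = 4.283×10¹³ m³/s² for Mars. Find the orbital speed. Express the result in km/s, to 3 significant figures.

v ≈ 1.58 km/s

r = 3390 + 13690 = 17080 km = 1.7080×10⁷ m.
For a circular orbit v = √(μ/r) = √(4.283×10¹³ / 1.708×10⁷) = √(2.508×10⁶) = 1584 m/s.
That is 1.584 km/s.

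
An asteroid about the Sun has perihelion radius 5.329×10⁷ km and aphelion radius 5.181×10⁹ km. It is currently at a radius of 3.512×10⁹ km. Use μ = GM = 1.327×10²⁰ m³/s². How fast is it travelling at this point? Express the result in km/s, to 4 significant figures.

Semi-major axis a = (r_p + r_a)/2 = 2.6171×10⁹ km = 2.617×10¹² m.
Vis-viva: v² = μ(2/r − 1/a) = 1.327×10²⁰ × (5.695×10⁻¹³ − 3.821×10⁻¹³) = 2.487×10⁷ m²/s².
v = 4987 m/s = 4.987 km/s.

v ≈ 4.987 km/s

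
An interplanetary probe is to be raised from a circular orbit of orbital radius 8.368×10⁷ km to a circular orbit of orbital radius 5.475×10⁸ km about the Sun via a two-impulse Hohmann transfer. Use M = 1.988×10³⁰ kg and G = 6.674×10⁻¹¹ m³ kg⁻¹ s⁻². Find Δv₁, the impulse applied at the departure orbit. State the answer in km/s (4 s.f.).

Δv ≈ 12.63 km/s

μ = GM = 6.674×10⁻¹¹ × 1.988×10³⁰ = 1.327×10²⁰ m³/s².
r₁ = 8.368×10⁷ km = 8.368×10¹⁰ m.
r₂ = 5.475×10⁸ km = 5.475×10¹¹ m.
Transfer ellipse a_t = (r₁ + r₂)/2 = 3.156×10¹¹ m.
At r₁: circular v_c1 = √(μ/r₁) = 39820 m/s; transfer-perihelion v_p = √[μ(2/r₁ − 1/a_t)] = 52450 m/s.
Δv₁ = v_p − v_c1 = 12630 m/s.
= 12.63 km/s.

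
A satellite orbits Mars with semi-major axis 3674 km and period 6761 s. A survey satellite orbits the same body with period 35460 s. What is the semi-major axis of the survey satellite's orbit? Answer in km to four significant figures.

a₂ ≈ 11090 km

Kepler's third law: a³ ∝ T², so a₂ = a₁ (T₂/T₁)^(2/3).
T₂/T₁ = 5.245, (T₂/T₁)^(2/3) = 3.019.
a₂ = 3674 × 3.019 = 11090 km.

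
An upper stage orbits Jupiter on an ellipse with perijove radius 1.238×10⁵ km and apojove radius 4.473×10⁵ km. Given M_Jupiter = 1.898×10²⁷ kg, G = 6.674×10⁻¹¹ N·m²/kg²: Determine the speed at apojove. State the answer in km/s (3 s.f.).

v ≈ 11.1 km/s

μ = GM = 6.674×10⁻¹¹ × 1.898×10²⁷ = 1.267×10¹⁷ m³/s².
Semi-major axis a = (r_p + r_a)/2 = 2.8555×10⁵ km = 2.856×10⁸ m.
Vis-viva: v² = μ(2/r − 1/a) = 1.267×10¹⁷ × (4.471×10⁻⁹ − 3.502×10⁻⁹) = 1.228×10⁸ m²/s².
v = 11080 m/s = 11.08 km/s.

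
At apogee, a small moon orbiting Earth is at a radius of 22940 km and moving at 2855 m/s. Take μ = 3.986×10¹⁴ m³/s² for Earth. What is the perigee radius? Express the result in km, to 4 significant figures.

perigee radius ≈ 7029 km

r_a = 2.294×10⁷ m.
Specific energy ε = v²/2 − μ/r = -1.330×10⁷ J/kg, so a = −μ/(2ε) = 1.498×10⁷ m.
The apsides satisfy r_p + r_a = 2a, so the perigee radius is 2a − r_a = 7.029×10⁶ m = 7029.4 km.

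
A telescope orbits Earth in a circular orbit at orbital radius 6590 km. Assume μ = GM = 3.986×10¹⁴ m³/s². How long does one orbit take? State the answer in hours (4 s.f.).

r = 6590 km = 6.590×10⁶ m.
Kepler's third law: T = 2π√(r³/μ) = 2π√((6.590×10⁶)³ / 3.986×10¹⁴).
r³/μ = 7.180×10⁵ s², so T = 2π × 8.473×10² = 5.324×10³ s.
Converting: 5.324×10³ s ÷ 3600 = 1.479 hours.

T ≈ 1.479 hours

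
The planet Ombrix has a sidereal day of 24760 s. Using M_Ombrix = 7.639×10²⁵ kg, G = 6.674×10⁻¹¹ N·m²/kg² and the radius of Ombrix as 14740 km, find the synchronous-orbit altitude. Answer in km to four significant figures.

μ = GM = 6.674×10⁻¹¹ × 7.639×10²⁵ = 5.098×10¹⁵ m³/s².
A synchronous orbit has period T, so by Kepler's third law a = (μT²/4π²)^(1/3).
μT²/4π² = 5.098×10¹⁵ × (2.476×10⁴)² / 39.48 = 7.917×10²² m³.
a = 4.294×10⁷ m = 42939 km.
Altitude h = a − R = 42939 − 14740 = 28199 km.

h_sync ≈ 28200 km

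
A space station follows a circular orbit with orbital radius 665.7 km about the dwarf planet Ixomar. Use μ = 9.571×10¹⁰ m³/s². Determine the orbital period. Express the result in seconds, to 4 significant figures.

r = 665.7 km = 6.657×10⁵ m.
Kepler's third law: T = 2π√(r³/μ) = 2π√((6.657×10⁵)³ / 9.571×10¹⁰).
r³/μ = 3.082×10⁶ s², so T = 2π × 1.756×10³ = 1.103×10⁴ s.

T ≈ 11030 seconds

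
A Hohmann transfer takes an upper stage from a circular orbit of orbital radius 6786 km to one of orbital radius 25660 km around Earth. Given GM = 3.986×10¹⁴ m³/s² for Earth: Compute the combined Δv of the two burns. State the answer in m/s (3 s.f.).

Δv_total ≈ 3370 m/s

r₁ = 6786 km = 6.786×10⁶ m.
r₂ = 25660 km = 2.566×10⁷ m.
Transfer ellipse a_t = (r₁ + r₂)/2 = 1.622×10⁷ m.
At r₁: circular v_c1 = √(μ/r₁) = 7664 m/s; transfer-perigee v_p = √[μ(2/r₁ − 1/a_t)] = 9639 m/s.
Δv₁ = v_p − v_c1 = 1975 m/s.
At r₂: circular v_c2 = √(μ/r₂) = 3941 m/s; transfer-apogee v_a = √[μ(2/r₂ − 1/a_t)] = 2549 m/s.
Δv₂ = v_c2 − v_a = 1392 m/s.
Total Δv = Δv₁ + Δv₂ = 3367 m/s.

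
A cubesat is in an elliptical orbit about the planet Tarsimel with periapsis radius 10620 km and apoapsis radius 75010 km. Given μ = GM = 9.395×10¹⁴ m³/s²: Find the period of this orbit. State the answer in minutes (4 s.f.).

Semi-major axis a = (r_p + r_a)/2 = (10620 + 75010)/2 = 42815 km = 4.282×10⁷ m.
By Kepler's third law T = 2π√(a³/μ) = 2π × 9.140×10³ = 5.743×10⁴ s.
= 957.1 minutes.

T ≈ 957.1 minutes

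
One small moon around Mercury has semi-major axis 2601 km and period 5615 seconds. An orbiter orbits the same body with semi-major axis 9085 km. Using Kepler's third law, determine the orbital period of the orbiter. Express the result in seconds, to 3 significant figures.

Kepler's third law: T² ∝ a³, so T₂ = T₁ (a₂/a₁)^(3/2).
a₂/a₁ = 3.493, (a₂/a₁)^(3/2) = 6.528.
T₂ = 5615 × 6.528 = 36650 seconds.

T₂ ≈ 36700 seconds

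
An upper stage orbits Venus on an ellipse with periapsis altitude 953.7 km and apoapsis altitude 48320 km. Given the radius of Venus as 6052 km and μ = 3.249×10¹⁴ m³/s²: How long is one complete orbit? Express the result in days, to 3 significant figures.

r_p = 6052 + 953.7 = 7005.7 km = 7.0057×10⁶ m.
r_a = 6052 + 48320 = 54372 km = 5.4372×10⁷ m.
Semi-major axis a = (r_p + r_a)/2 = (7005.7 + 54372)/2 = 30689 km = 3.069×10⁷ m.
By Kepler's third law T = 2π√(a³/μ) = 2π × 9.432×10³ = 5.926×10⁴ s.
= 0.6859 days.

T ≈ 0.686 days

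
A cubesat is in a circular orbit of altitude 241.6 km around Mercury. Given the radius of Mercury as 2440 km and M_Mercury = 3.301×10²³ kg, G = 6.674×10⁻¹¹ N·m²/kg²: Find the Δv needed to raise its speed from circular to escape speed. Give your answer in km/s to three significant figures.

μ = GM = 6.674×10⁻¹¹ × 3.301×10²³ = 2.203×10¹³ m³/s².
r = 2440 + 241.6 = 2681.6 km = 2.6816×10⁶ m.
Circular speed v_c = √(μ/r) = 2866 m/s.
Escape speed v_esc = √(2μ/r) = √2 × v_c = 4054 m/s.
Δv = v_esc − v_c = 1187 m/s = 1.187 km/s.

Δv ≈ 1.19 km/s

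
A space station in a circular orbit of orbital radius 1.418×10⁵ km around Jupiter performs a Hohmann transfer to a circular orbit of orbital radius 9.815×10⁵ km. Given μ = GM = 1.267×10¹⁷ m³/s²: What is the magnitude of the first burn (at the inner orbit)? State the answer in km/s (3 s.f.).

Δv ≈ 9.62 km/s

r₁ = 1.418×10⁵ km = 1.418×10⁸ m.
r₂ = 9.815×10⁵ km = 9.815×10⁸ m.
Transfer ellipse a_t = (r₁ + r₂)/2 = 5.616×10⁸ m.
At r₁: circular v_c1 = √(μ/r₁) = 29890 m/s; transfer-perijove v_p = √[μ(2/r₁ − 1/a_t)] = 39520 m/s.
Δv₁ = v_p − v_c1 = 9623 m/s.
= 9.623 km/s.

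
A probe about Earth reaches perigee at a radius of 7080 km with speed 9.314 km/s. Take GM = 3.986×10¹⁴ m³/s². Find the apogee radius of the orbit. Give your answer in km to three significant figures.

apogee radius ≈ 23800 km

r_p = 7.080×10⁶ m.
Specific energy ε = v²/2 − μ/r = -1.292×10⁷ J/kg, so a = −μ/(2ε) = 1.542×10⁷ m.
The apsides satisfy r_p + r_a = 2a, so the apogee radius is 2a − r_p = 2.376×10⁷ m = 23762 km.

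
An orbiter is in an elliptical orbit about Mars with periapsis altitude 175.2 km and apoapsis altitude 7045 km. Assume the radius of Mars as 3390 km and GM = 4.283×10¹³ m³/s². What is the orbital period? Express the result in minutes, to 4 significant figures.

T ≈ 296.4 minutes

r_p = 3390 + 175.2 = 3565.2 km = 3.5652×10⁶ m.
r_a = 3390 + 7045 = 10435 km = 1.0435×10⁷ m.
Semi-major axis a = (r_p + r_a)/2 = (3565.2 + 10435)/2 = 7000.1 km = 7.000×10⁶ m.
By Kepler's third law T = 2π√(a³/μ) = 2π × 2.830×10³ = 1.778×10⁴ s.
= 296.4 minutes.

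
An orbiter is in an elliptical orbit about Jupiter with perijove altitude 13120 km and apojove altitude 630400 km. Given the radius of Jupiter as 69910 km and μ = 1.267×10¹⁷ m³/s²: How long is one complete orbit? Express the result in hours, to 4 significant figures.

r_p = 69910 + 13120 = 83030 km = 8.3030×10⁷ m.
r_a = 69910 + 630400 = 700310 km = 7.0031×10⁸ m.
Semi-major axis a = (r_p + r_a)/2 = (83030 + 7.0031×10⁵)/2 = 3.9167×10⁵ km = 3.917×10⁸ m.
By Kepler's third law T = 2π√(a³/μ) = 2π × 2.178×10⁴ = 1.368×10⁵ s.
= 38.01 hours.

T ≈ 38.01 hours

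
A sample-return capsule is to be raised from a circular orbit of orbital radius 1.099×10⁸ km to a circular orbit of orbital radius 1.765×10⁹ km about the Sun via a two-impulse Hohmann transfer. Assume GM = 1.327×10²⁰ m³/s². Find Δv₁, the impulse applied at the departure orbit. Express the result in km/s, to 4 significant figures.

Δv ≈ 12.93 km/s

r₁ = 1.099×10⁸ km = 1.099×10¹¹ m.
r₂ = 1.765×10⁹ km = 1.765×10¹² m.
Transfer ellipse a_t = (r₁ + r₂)/2 = 9.374×10¹¹ m.
At r₁: circular v_c1 = √(μ/r₁) = 34750 m/s; transfer-perihelion v_p = √[μ(2/r₁ − 1/a_t)] = 47680 m/s.
Δv₁ = v_p − v_c1 = 12930 m/s.
= 12.93 km/s.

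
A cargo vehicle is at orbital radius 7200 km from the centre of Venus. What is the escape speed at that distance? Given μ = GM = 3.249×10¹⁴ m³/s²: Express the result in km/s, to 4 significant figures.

r = 7200 km = 7.200×10⁶ m.
Escape speed v_esc = √(2μ/r) = √(2 × 3.249×10¹⁴ / 7.200×10⁶) = √(9.025×10⁷) = 9500 m/s.
= 9.500 km/s.

v_esc ≈ 9.500 km/s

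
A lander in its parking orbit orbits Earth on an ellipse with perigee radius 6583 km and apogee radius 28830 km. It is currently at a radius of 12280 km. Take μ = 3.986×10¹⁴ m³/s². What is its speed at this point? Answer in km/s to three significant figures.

v ≈ 6.51 km/s

Semi-major axis a = (r_p + r_a)/2 = 17706 km = 1.771×10⁷ m.
Vis-viva: v² = μ(2/r − 1/a) = 3.986×10¹⁴ × (1.629×10⁻⁷ − 5.648×10⁻⁸) = 4.241×10⁷ m²/s².
v = 6512 m/s = 6.512 km/s.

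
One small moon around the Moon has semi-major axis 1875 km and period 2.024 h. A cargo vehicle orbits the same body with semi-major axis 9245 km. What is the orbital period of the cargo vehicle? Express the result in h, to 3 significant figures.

T₂ ≈ 22.2 h

Kepler's third law: T² ∝ a³, so T₂ = T₁ (a₂/a₁)^(3/2).
a₂/a₁ = 4.931, (a₂/a₁)^(3/2) = 10.95.
T₂ = 2.024 × 10.95 = 22.16 h.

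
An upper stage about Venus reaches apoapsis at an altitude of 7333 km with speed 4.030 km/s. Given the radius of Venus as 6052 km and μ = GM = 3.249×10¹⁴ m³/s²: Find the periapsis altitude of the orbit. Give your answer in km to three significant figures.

r_a = 6052 + 7333 = 13385 km = 1.338×10⁷ m.
Specific energy ε = v²/2 − μ/r = -1.615×10⁷ J/kg, so a = −μ/(2ε) = 1.006×10⁷ m.
The apsides satisfy r_p + r_a = 2a, so the periapsis radius is 2a − r_a = 6.729×10⁶ m = 6728.9 km.
Periapsis altitude = 6728.9 − 6052 = 676.92 km.

periapsis altitude ≈ 677 km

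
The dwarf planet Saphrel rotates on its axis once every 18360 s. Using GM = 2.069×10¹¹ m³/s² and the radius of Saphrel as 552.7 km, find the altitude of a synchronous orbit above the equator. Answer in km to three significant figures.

h_sync ≈ 656 km

A synchronous orbit has period T, so by Kepler's third law a = (μT²/4π²)^(1/3).
μT²/4π² = 2.069×10¹¹ × (1.836×10⁴)² / 39.48 = 1.767×10¹⁸ m³.
a = 1.209×10⁶ m = 1208.9 km.
Altitude h = a − R = 1208.9 − 552.7 = 656.18 km.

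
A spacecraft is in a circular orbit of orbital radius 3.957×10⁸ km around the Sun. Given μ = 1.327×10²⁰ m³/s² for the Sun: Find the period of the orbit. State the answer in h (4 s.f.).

r = 3.957×10⁸ km = 3.957×10¹¹ m.
Kepler's third law: T = 2π√(r³/μ) = 2π√((3.957×10¹¹)³ / 1.327×10²⁰).
r³/μ = 4.669×10¹⁴ s², so T = 2π × 2.161×10⁷ = 1.358×10⁸ s.
Converting: 1.358×10⁸ s ÷ 3600 = 37710 h.

T ≈ 37710 h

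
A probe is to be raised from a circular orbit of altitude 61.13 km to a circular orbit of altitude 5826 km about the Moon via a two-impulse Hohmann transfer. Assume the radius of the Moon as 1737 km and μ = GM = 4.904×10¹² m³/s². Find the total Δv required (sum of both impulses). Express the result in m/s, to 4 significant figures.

r₁ = 1737 + 61.13 = 1798.1 km = 1.7981×10⁶ m.
r₂ = 1737 + 5826 = 7563.0 km = 7.5630×10⁶ m.
Transfer ellipse a_t = (r₁ + r₂)/2 = 4.681×10⁶ m.
At r₁: circular v_c1 = √(μ/r₁) = 1651 m/s; transfer-perilune v_p = √[μ(2/r₁ − 1/a_t)] = 2099 m/s.
Δv₁ = v_p − v_c1 = 447.8 m/s.
At r₂: circular v_c2 = √(μ/r₂) = 805.2 m/s; transfer-apolune v_a = √[μ(2/r₂ − 1/a_t)] = 499.1 m/s.
Δv₂ = v_c2 − v_a = 306.1 m/s.
Total Δv = Δv₁ + Δv₂ = 753.9 m/s.

Δv_total ≈ 753.9 m/s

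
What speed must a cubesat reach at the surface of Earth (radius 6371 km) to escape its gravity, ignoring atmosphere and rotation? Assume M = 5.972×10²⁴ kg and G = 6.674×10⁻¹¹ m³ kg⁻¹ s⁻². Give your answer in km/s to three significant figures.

v_esc ≈ 11.2 km/s

μ = GM = 6.674×10⁻¹¹ × 5.972×10²⁴ = 3.986×10¹⁴ m³/s².
r = R = 6.371×10⁶ m.
Escape speed v_esc = √(2μ/r) = √(2 × 3.986×10¹⁴ / 6.371×10⁶) = √(1.251×10⁸) = 11190 m/s.
= 11.19 km/s.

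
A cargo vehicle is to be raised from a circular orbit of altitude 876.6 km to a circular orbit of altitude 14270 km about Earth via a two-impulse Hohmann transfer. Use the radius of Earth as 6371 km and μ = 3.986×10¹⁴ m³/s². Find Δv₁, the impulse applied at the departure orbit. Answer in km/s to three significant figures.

r₁ = 6371 + 876.6 = 7247.6 km = 7.2476×10⁶ m.
r₂ = 6371 + 14270 = 20641 km = 2.0641×10⁷ m.
Transfer ellipse a_t = (r₁ + r₂)/2 = 1.394×10⁷ m.
At r₁: circular v_c1 = √(μ/r₁) = 7416 m/s; transfer-perigee v_p = √[μ(2/r₁ − 1/a_t)] = 9023 m/s.
Δv₁ = v_p − v_c1 = 1607 m/s.
= 1.607 km/s.

Δv ≈ 1.61 km/s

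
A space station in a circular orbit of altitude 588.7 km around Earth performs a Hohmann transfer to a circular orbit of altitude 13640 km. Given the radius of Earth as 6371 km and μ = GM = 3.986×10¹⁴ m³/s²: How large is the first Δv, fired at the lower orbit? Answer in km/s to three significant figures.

r₁ = 6371 + 588.7 = 6959.7 km = 6.9597×10⁶ m.
r₂ = 6371 + 13640 = 20011 km = 2.0011×10⁷ m.
Transfer ellipse a_t = (r₁ + r₂)/2 = 1.349×10⁷ m.
At r₁: circular v_c1 = √(μ/r₁) = 7568 m/s; transfer-perigee v_p = √[μ(2/r₁ − 1/a_t)] = 9219 m/s.
Δv₁ = v_p − v_c1 = 1651 m/s.
= 1.651 km/s.

Δv ≈ 1.65 km/s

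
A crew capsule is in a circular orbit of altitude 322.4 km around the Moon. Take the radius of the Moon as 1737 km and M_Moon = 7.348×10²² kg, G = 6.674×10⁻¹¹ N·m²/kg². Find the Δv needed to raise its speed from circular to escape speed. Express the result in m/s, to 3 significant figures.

μ = GM = 6.674×10⁻¹¹ × 7.348×10²² = 4.904×10¹² m³/s².
r = 1737 + 322.4 = 2059.4 km = 2.0594×10⁶ m.
Circular speed v_c = √(μ/r) = 1543 m/s.
Escape speed v_esc = √(2μ/r) = √2 × v_c = 2182 m/s.
Δv = v_esc − v_c = 639.2 m/s.

Δv ≈ 639 m/s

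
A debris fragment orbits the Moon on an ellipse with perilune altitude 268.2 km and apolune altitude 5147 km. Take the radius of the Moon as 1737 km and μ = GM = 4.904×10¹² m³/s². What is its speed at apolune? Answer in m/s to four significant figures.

r_p = 1737 + 268.2 = 2005.2 km = 2.0052×10⁶ m.
r_a = 1737 + 5147 = 6884.0 km = 6.8840×10⁶ m.
Semi-major axis a = (r_p + r_a)/2 = 4444.6 km = 4.445×10⁶ m.
Vis-viva: v² = μ(2/r − 1/a) = 4.904×10¹² × (2.905×10⁻⁷ − 2.250×10⁻⁷) = 3.214×10⁵ m²/s².
v = 566.9 m/s.

v ≈ 566.9 m/s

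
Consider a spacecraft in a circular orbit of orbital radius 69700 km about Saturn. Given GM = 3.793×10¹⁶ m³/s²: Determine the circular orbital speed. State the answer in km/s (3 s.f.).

v ≈ 23.3 km/s

r = 69700 km = 6.970×10⁷ m.
For a circular orbit v = √(μ/r) = √(3.793×10¹⁶ / 6.970×10⁷) = √(5.442×10⁸) = 23330 m/s.
That is 23.33 km/s.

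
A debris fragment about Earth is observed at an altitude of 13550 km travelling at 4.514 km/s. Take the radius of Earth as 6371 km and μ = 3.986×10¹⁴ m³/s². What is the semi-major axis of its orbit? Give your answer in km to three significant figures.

a ≈ 20300 km

r = 6371 + 13550 = 19921 km = 1.992×10⁷ m.
Vis-viva rearranged: 1/a = 2/r − v²/μ = 1.004×10⁻⁷ − 5.112×10⁻⁸ = 4.928×10⁻⁸ m⁻¹.
a = 2.029×10⁷ m = 20293 km.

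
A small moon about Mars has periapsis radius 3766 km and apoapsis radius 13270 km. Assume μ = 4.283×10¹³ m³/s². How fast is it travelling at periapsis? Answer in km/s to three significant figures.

v ≈ 4.21 km/s

Semi-major axis a = (r_p + r_a)/2 = 8518.0 km = 8.518×10⁶ m.
Vis-viva: v² = μ(2/r − 1/a) = 4.283×10¹³ × (5.311×10⁻⁷ − 1.174×10⁻⁷) = 1.772×10⁷ m²/s².
v = 4209 m/s = 4.209 km/s.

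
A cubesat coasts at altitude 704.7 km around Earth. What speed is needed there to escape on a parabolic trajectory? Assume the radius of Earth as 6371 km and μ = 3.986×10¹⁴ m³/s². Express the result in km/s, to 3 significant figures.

r = 6371 + 704.7 = 7075.7 km = 7.0757×10⁶ m.
Escape speed v_esc = √(2μ/r) = √(2 × 3.986×10¹⁴ / 7.076×10⁶) = √(1.127×10⁸) = 10610 m/s.
= 10.61 km/s.

v_esc ≈ 10.6 km/s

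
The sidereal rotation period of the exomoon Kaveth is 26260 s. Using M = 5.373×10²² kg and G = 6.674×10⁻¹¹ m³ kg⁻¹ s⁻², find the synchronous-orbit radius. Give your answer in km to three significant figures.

μ = GM = 6.674×10⁻¹¹ × 5.373×10²² = 3.586×10¹² m³/s².
A synchronous orbit has period T, so by Kepler's third law a = (μT²/4π²)^(1/3).
μT²/4π² = 3.586×10¹² × (2.626×10⁴)² / 39.48 = 6.264×10¹⁹ m³.
a = 3.971×10⁶ m = 3971.4 km.

r_sync ≈ 3970 km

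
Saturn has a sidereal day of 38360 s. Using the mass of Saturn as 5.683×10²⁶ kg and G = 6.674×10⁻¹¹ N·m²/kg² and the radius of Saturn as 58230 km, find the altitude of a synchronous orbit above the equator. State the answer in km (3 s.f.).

h_sync ≈ 54000 km

μ = GM = 6.674×10⁻¹¹ × 5.683×10²⁶ = 3.793×10¹⁶ m³/s².
A synchronous orbit has period T, so by Kepler's third law a = (μT²/4π²)^(1/3).
μT²/4π² = 3.793×10¹⁶ × (3.836×10⁴)² / 39.48 = 1.414×10²⁴ m³.
a = 1.122×10⁸ m = 1.1223×10⁵ km.
Altitude h = a − R = 1.1223×10⁵ − 58230 = 54003 km.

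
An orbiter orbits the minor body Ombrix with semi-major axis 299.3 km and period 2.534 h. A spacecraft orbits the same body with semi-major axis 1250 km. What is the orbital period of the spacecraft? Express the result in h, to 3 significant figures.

Kepler's third law: T² ∝ a³, so T₂ = T₁ (a₂/a₁)^(3/2).
a₂/a₁ = 4.176, (a₂/a₁)^(3/2) = 8.535.
T₂ = 2.534 × 8.535 = 21.63 h.

T₂ ≈ 21.6 h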